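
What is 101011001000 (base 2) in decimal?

Sum of powers of 2 for each 1-bit:
2^3 + 2^6 + 2^7 + 2^9 + 2^11
= 8 + 64 + 128 + 512 + 2048
= 2760



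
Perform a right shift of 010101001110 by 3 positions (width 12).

Original: 010101001110 (decimal 1358)
Shift right by 3 positions
Drop the 3 low bits; fill with zeros on the left
Result: 000010101001 (decimal 169)
Equivalent: 1358 >> 3 = 1358 ÷ 2^3 = 169



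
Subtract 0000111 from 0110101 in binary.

Method 1 - Direct subtraction (column by column from the right: bit − bit − borrow-in; if negative, add 2 and borrow 1 from the next column):
borrow: 0011100
        0110101
-       0000111
---------------
        0101110

Method 2 - Add two's complement:
Two's complement of 0000111: invert → 1111000, add 1 → 1111001
  0110101
+ 1111001
---------
 10101110  (end carry out of the top bit = 1)
Discarding the end carry: 0101110
Decimal check:
  0110101 = 32 + 16 + 4 + 1 = 53
  0000111 = 4 + 2 + 1 = 7
  53 - 7 = 46, and 0101110 = 32 + 8 + 4 + 2 = 46 ✓



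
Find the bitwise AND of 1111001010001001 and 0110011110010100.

AND: 1 only when both bits are 1
  1111001010001001
& 0110011110010100
------------------
  0110001010000000
Decimal: 62089 & 26516 = 25216



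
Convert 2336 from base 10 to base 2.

Using repeated division by 2:
2336 ÷ 2 = 1168 remainder 0
1168 ÷ 2 = 584 remainder 0
584 ÷ 2 = 292 remainder 0
292 ÷ 2 = 146 remainder 0
146 ÷ 2 = 73 remainder 0
73 ÷ 2 = 36 remainder 1
36 ÷ 2 = 18 remainder 0
18 ÷ 2 = 9 remainder 0
9 ÷ 2 = 4 remainder 1
4 ÷ 2 = 2 remainder 0
2 ÷ 2 = 1 remainder 0
1 ÷ 2 = 0 remainder 1
Reading remainders bottom to top: 100100100000



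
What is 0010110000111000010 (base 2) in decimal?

Sum of powers of 2 for each 1-bit:
2^1 + 2^6 + 2^7 + 2^8 + 2^13 + 2^14 + 2^16
= 2 + 64 + 128 + 256 + 8192 + 16384 + 65536
= 90562



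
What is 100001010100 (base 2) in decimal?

Sum of powers of 2 for each 1-bit:
2^2 + 2^4 + 2^6 + 2^11
= 4 + 16 + 64 + 2048
= 2132



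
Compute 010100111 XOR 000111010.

XOR: 1 when bits differ
  010100111
^ 000111010
-----------
  010011101
Decimal: 167 ^ 58 = 157



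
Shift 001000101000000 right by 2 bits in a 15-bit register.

Original: 001000101000000 (decimal 4416)
Shift right by 2 positions
Drop the 2 low bits; fill with zeros on the left
Result: 000010001010000 (decimal 1104)
Equivalent: 4416 >> 2 = 4416 ÷ 2^2 = 1104



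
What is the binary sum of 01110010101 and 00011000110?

Add column by column from the right: bit + bit + carry-in; write the sum mod 2, carry 1 when the sum is 2 or 3.
carry:  11100001000
        01110010101
+       00011000110
-------------------
       010001011011
(the carry out of the leftmost column, 0, becomes the leading bit)
Decimal check:
  01110010101 = 512 + 256 + 128 + 16 + 4 + 1 = 917
  00011000110 = 128 + 64 + 4 + 2 = 198
  917 + 198 = 1115, and 010001011011 = 1024 + 64 + 16 + 8 + 2 + 1 = 1115 ✓



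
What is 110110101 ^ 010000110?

XOR: 1 when bits differ
  110110101
^ 010000110
-----------
  100110011
Decimal: 437 ^ 134 = 307



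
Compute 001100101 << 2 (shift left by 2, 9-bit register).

Original: 001100101 (decimal 101)
Shift left by 2 positions
Append 2 zeros on the right
Result: 110010100 (decimal 404)
Equivalent: 101 << 2 = 101 × 2^2 = 404



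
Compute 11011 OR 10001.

OR: 1 when either bit is 1
  11011
| 10001
-------
  11011
Decimal: 27 | 17 = 27



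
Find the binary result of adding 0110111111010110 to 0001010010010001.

Add column by column from the right: bit + bit + carry-in; write the sum mod 2, carry 1 when the sum is 2 or 3.
carry:  1111111100100000
        0110111111010110
+       0001010010010001
------------------------
       01000010001100111
(the carry out of the leftmost column, 0, becomes the leading bit)
Decimal check:
  0110111111010110 = 16384 + 8192 + 2048 + 1024 + 512 + 256 + 128 + 64 + 16 + 4 + 2 = 28630
  0001010010010001 = 4096 + 1024 + 128 + 16 + 1 = 5265
  28630 + 5265 = 33895, and 01000010001100111 = 32768 + 1024 + 64 + 32 + 4 + 2 + 1 = 33895 ✓



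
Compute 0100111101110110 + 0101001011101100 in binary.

Add column by column from the right: bit + bit + carry-in; write the sum mod 2, carry 1 when the sum is 2 or 3.
carry:  1011111111111000
        0100111101110110
+       0101001011101100
------------------------
       01010001001100010
(the carry out of the leftmost column, 0, becomes the leading bit)
Decimal check:
  0100111101110110 = 16384 + 2048 + 1024 + 512 + 256 + 64 + 32 + 16 + 4 + 2 = 20342
  0101001011101100 = 16384 + 4096 + 512 + 128 + 64 + 32 + 8 + 4 = 21228
  20342 + 21228 = 41570, and 01010001001100010 = 32768 + 8192 + 512 + 64 + 32 + 2 = 41570 ✓



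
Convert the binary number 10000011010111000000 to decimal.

Sum of powers of 2 for each 1-bit:
2^6 + 2^7 + 2^8 + 2^10 + 2^12 + 2^13 + 2^19
= 64 + 128 + 256 + 1024 + 4096 + 8192 + 524288
= 538048



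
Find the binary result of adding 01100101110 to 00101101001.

Add column by column from the right: bit + bit + carry-in; write the sum mod 2, carry 1 when the sum is 2 or 3.
carry:  11011010000
        01100101110
+       00101101001
-------------------
       010010010111
(the carry out of the leftmost column, 0, becomes the leading bit)
Decimal check:
  01100101110 = 512 + 256 + 32 + 8 + 4 + 2 = 814
  00101101001 = 256 + 64 + 32 + 8 + 1 = 361
  814 + 361 = 1175, and 010010010111 = 1024 + 128 + 16 + 4 + 2 + 1 = 1175 ✓



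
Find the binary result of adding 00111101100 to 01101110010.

Add column by column from the right: bit + bit + carry-in; write the sum mod 2, carry 1 when the sum is 2 or 3.
carry:  11111000000
        00111101100
+       01101110010
-------------------
       010101011110
(the carry out of the leftmost column, 0, becomes the leading bit)
Decimal check:
  00111101100 = 256 + 128 + 64 + 32 + 8 + 4 = 492
  01101110010 = 512 + 256 + 64 + 32 + 16 + 2 = 882
  492 + 882 = 1374, and 010101011110 = 1024 + 256 + 64 + 16 + 8 + 4 + 2 = 1374 ✓



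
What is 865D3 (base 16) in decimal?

Expand by place value (powers of 16):
Digit values: D = 13
865D3 = 8 × 16^4 + 6 × 16^3 + 5 × 16^2 + 13 × 16^1 + 3 × 16^0
= 8 × 65536 + 6 × 4096 + 5 × 256 + 13 × 16 + 3 × 1
= 524288 + 24576 + 1280 + 208 + 3
= 550355



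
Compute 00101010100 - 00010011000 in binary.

Method 1 - Direct subtraction (column by column from the right: bit − bit − borrow-in; if negative, add 2 and borrow 1 from the next column):
borrow: 00101110000
        00101010100
-       00010011000
-------------------
        00010111100

Method 2 - Add two's complement:
Two's complement of 00010011000: invert → 11101100111, add 1 → 11101101000
  00101010100
+ 11101101000
-------------
 100010111100  (end carry out of the top bit = 1)
Discarding the end carry: 00010111100
Decimal check:
  00101010100 = 256 + 64 + 16 + 4 = 340
  00010011000 = 128 + 16 + 8 = 152
  340 - 152 = 188, and 00010111100 = 128 + 32 + 16 + 8 + 4 = 188 ✓



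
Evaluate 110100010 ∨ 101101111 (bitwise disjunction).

OR: 1 when either bit is 1
  110100010
| 101101111
-----------
  111101111
Decimal: 418 | 367 = 495



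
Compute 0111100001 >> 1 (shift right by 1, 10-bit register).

Original: 0111100001 (decimal 481)
Shift right by 1 position
Drop the 1 low bit; fill with zero on the left
Result: 0011110000 (decimal 240)
Equivalent: 481 >> 1 = 481 ÷ 2^1 = 240



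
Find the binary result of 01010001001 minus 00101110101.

Method 1 - Direct subtraction (column by column from the right: bit − bit − borrow-in; if negative, add 2 and borrow 1 from the next column):
borrow: 01011101000
        01010001001
-       00101110101
-------------------
        00100010100

Method 2 - Add two's complement:
Two's complement of 00101110101: invert → 11010001010, add 1 → 11010001011
  01010001001
+ 11010001011
-------------
 100100010100  (end carry out of the top bit = 1)
Discarding the end carry: 00100010100
Decimal check:
  01010001001 = 512 + 128 + 8 + 1 = 649
  00101110101 = 256 + 64 + 32 + 16 + 4 + 1 = 373
  649 - 373 = 276, and 00100010100 = 256 + 16 + 4 = 276 ✓



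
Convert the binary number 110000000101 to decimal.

Sum of powers of 2 for each 1-bit:
2^0 + 2^2 + 2^10 + 2^11
= 1 + 4 + 1024 + 2048
= 3077



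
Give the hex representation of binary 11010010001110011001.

Group into 4-bit nibbles from right:
  1101 = D
  0010 = 2
  0011 = 3
  1001 = 9
  1001 = 9
Result: D2399



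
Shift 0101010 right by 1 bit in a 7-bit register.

Original: 0101010 (decimal 42)
Shift right by 1 position
Drop the 1 low bit; fill with zero on the left
Result: 0010101 (decimal 21)
Equivalent: 42 >> 1 = 42 ÷ 2^1 = 21



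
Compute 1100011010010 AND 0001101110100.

AND: 1 only when both bits are 1
  1100011010010
& 0001101110100
---------------
  0000001010000
Decimal: 6354 & 884 = 80



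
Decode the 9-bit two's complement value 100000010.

Binary: 100000010
Sign bit: 1 (negative)
Invert: 011111101
Add 1:  011111110
Magnitude: 011111110 = 128 + 64 + 32 + 16 + 8 + 4 + 2 = 254
Value: -254



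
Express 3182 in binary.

Using repeated division by 2:
3182 ÷ 2 = 1591 remainder 0
1591 ÷ 2 = 795 remainder 1
795 ÷ 2 = 397 remainder 1
397 ÷ 2 = 198 remainder 1
198 ÷ 2 = 99 remainder 0
99 ÷ 2 = 49 remainder 1
49 ÷ 2 = 24 remainder 1
24 ÷ 2 = 12 remainder 0
12 ÷ 2 = 6 remainder 0
6 ÷ 2 = 3 remainder 0
3 ÷ 2 = 1 remainder 1
1 ÷ 2 = 0 remainder 1
Reading remainders bottom to top: 110001101110



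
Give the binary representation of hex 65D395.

Convert each hex digit to 4 bits:
  6 = 0110
  5 = 0101
  D = 1101
  3 = 0011
  9 = 1001
  5 = 0101
Concatenate: 011001011101001110010101



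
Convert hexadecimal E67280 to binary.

Convert each hex digit to 4 bits:
  E = 1110
  6 = 0110
  7 = 0111
  2 = 0010
  8 = 1000
  0 = 0000
Concatenate: 111001100111001010000000



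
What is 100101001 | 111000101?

OR: 1 when either bit is 1
  100101001
| 111000101
-----------
  111101101
Decimal: 297 | 453 = 493



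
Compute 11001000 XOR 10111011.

XOR: 1 when bits differ
  11001000
^ 10111011
----------
  01110011
Decimal: 200 ^ 187 = 115



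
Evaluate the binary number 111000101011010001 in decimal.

Sum of powers of 2 for each 1-bit:
2^0 + 2^4 + 2^6 + 2^7 + 2^9 + 2^11 + 2^15 + 2^16 + 2^17
= 1 + 16 + 64 + 128 + 512 + 2048 + 32768 + 65536 + 131072
= 232145



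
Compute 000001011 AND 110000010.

AND: 1 only when both bits are 1
  000001011
& 110000010
-----------
  000000010
Decimal: 11 & 386 = 2



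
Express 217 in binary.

Using repeated division by 2:
217 ÷ 2 = 108 remainder 1
108 ÷ 2 = 54 remainder 0
54 ÷ 2 = 27 remainder 0
27 ÷ 2 = 13 remainder 1
13 ÷ 2 = 6 remainder 1
6 ÷ 2 = 3 remainder 0
3 ÷ 2 = 1 remainder 1
1 ÷ 2 = 0 remainder 1
Reading remainders bottom to top: 11011001



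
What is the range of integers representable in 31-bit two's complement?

For 31-bit two's complement:
Minimum: -2^30 = -1073741824
Maximum: 2^30 - 1 = 1073741823



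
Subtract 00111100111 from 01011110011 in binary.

Method 1 - Direct subtraction (column by column from the right: bit − bit − borrow-in; if negative, add 2 and borrow 1 from the next column):
borrow: 01000011000
        01011110011
-       00111100111
-------------------
        00100001100

Method 2 - Add two's complement:
Two's complement of 00111100111: invert → 11000011000, add 1 → 11000011001
  01011110011
+ 11000011001
-------------
 100100001100  (end carry out of the top bit = 1)
Discarding the end carry: 00100001100
Decimal check:
  01011110011 = 512 + 128 + 64 + 32 + 16 + 2 + 1 = 755
  00111100111 = 256 + 128 + 64 + 32 + 4 + 2 + 1 = 487
  755 - 487 = 268, and 00100001100 = 256 + 8 + 4 = 268 ✓



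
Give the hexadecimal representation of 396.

Using repeated division by 16 (digits 10–15 are A–F):
396 ÷ 16 = 24 remainder 12 (C)
24 ÷ 16 = 1 remainder 8
1 ÷ 16 = 0 remainder 1
Reading remainders bottom to top: 18C



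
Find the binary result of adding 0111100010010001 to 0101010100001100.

Add column by column from the right: bit + bit + carry-in; write the sum mod 2, carry 1 when the sum is 2 or 3.
carry:  1110000000000000
        0111100010010001
+       0101010100001100
------------------------
       01100110110011101
(the carry out of the leftmost column, 0, becomes the leading bit)
Decimal check:
  0111100010010001 = 16384 + 8192 + 4096 + 2048 + 128 + 16 + 1 = 30865
  0101010100001100 = 16384 + 4096 + 1024 + 256 + 8 + 4 = 21772
  30865 + 21772 = 52637, and 01100110110011101 = 32768 + 16384 + 2048 + 1024 + 256 + 128 + 16 + 8 + 4 + 1 = 52637 ✓



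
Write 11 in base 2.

Using repeated division by 2:
11 ÷ 2 = 5 remainder 1
5 ÷ 2 = 2 remainder 1
2 ÷ 2 = 1 remainder 0
1 ÷ 2 = 0 remainder 1
Reading remainders bottom to top: 1011



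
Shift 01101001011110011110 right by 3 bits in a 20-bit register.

Original: 01101001011110011110 (decimal 432030)
Shift right by 3 positions
Drop the 3 low bits; fill with zeros on the left
Result: 00001101001011110011 (decimal 54003)
Equivalent: 432030 >> 3 = 432030 ÷ 2^3 = 54003



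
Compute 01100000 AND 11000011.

AND: 1 only when both bits are 1
  01100000
& 11000011
----------
  01000000
Decimal: 96 & 195 = 64



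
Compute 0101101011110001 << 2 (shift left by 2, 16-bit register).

Original: 0101101011110001 (decimal 23281)
Shift left by 2 positions
Append 2 zeros on the right and drop the 2 high bits that overflow the 16-bit width
Result: 0110101111000100 (decimal 27588)
Equivalent: 23281 << 2 = 23281 × 2^2 = 93124, truncated to 16 bits = 27588



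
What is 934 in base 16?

Using repeated division by 16 (digits 10–15 are A–F):
934 ÷ 16 = 58 remainder 6
58 ÷ 16 = 3 remainder 10 (A)
3 ÷ 16 = 0 remainder 3
Reading remainders bottom to top: 3A6



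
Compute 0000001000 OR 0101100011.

OR: 1 when either bit is 1
  0000001000
| 0101100011
------------
  0101101011
Decimal: 8 | 355 = 363



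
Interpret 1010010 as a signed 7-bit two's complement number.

Binary: 1010010
Sign bit: 1 (negative)
Invert: 0101101
Add 1:  0101110
Magnitude: 0101110 = 32 + 8 + 4 + 2 = 46
Value: -46



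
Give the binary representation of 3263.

Using repeated division by 2:
3263 ÷ 2 = 1631 remainder 1
1631 ÷ 2 = 815 remainder 1
815 ÷ 2 = 407 remainder 1
407 ÷ 2 = 203 remainder 1
203 ÷ 2 = 101 remainder 1
101 ÷ 2 = 50 remainder 1
50 ÷ 2 = 25 remainder 0
25 ÷ 2 = 12 remainder 1
12 ÷ 2 = 6 remainder 0
6 ÷ 2 = 3 remainder 0
3 ÷ 2 = 1 remainder 1
1 ÷ 2 = 0 remainder 1
Reading remainders bottom to top: 110010111111



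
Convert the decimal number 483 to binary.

Using repeated division by 2:
483 ÷ 2 = 241 remainder 1
241 ÷ 2 = 120 remainder 1
120 ÷ 2 = 60 remainder 0
60 ÷ 2 = 30 remainder 0
30 ÷ 2 = 15 remainder 0
15 ÷ 2 = 7 remainder 1
7 ÷ 2 = 3 remainder 1
3 ÷ 2 = 1 remainder 1
1 ÷ 2 = 0 remainder 1
Reading remainders bottom to top: 111100011



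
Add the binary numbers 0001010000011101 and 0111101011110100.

Add column by column from the right: bit + bit + carry-in; write the sum mod 2, carry 1 when the sum is 2 or 3.
carry:  1110000111111000
        0001010000011101
+       0111101011110100
------------------------
       01000111100010001
(the carry out of the leftmost column, 0, becomes the leading bit)
Decimal check:
  0001010000011101 = 4096 + 1024 + 16 + 8 + 4 + 1 = 5149
  0111101011110100 = 16384 + 8192 + 4096 + 2048 + 512 + 128 + 64 + 32 + 16 + 4 = 31476
  5149 + 31476 = 36625, and 01000111100010001 = 32768 + 2048 + 1024 + 512 + 256 + 16 + 1 = 36625 ✓



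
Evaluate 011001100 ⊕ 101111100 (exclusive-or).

XOR: 1 when bits differ
  011001100
^ 101111100
-----------
  110110000
Decimal: 204 ^ 380 = 432



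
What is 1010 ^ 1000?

XOR: 1 when bits differ
  1010
^ 1000
------
  0010
Decimal: 10 ^ 8 = 2



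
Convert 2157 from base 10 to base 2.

Using repeated division by 2:
2157 ÷ 2 = 1078 remainder 1
1078 ÷ 2 = 539 remainder 0
539 ÷ 2 = 269 remainder 1
269 ÷ 2 = 134 remainder 1
134 ÷ 2 = 67 remainder 0
67 ÷ 2 = 33 remainder 1
33 ÷ 2 = 16 remainder 1
16 ÷ 2 = 8 remainder 0
8 ÷ 2 = 4 remainder 0
4 ÷ 2 = 2 remainder 0
2 ÷ 2 = 1 remainder 0
1 ÷ 2 = 0 remainder 1
Reading remainders bottom to top: 100001101101



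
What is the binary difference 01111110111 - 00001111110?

Method 1 - Direct subtraction (column by column from the right: bit − bit − borrow-in; if negative, add 2 and borrow 1 from the next column):
borrow: 00011110000
        01111110111
-       00001111110
-------------------
        01101111001

Method 2 - Add two's complement:
Two's complement of 00001111110: invert → 11110000001, add 1 → 11110000010
  01111110111
+ 11110000010
-------------
 101101111001  (end carry out of the top bit = 1)
Discarding the end carry: 01101111001
Decimal check:
  01111110111 = 512 + 256 + 128 + 64 + 32 + 16 + 4 + 2 + 1 = 1015
  00001111110 = 64 + 32 + 16 + 8 + 4 + 2 = 126
  1015 - 126 = 889, and 01101111001 = 512 + 256 + 64 + 32 + 16 + 8 + 1 = 889 ✓



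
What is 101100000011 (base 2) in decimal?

Sum of powers of 2 for each 1-bit:
2^0 + 2^1 + 2^8 + 2^9 + 2^11
= 1 + 2 + 256 + 512 + 2048
= 2819



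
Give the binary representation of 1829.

Using repeated division by 2:
1829 ÷ 2 = 914 remainder 1
914 ÷ 2 = 457 remainder 0
457 ÷ 2 = 228 remainder 1
228 ÷ 2 = 114 remainder 0
114 ÷ 2 = 57 remainder 0
57 ÷ 2 = 28 remainder 1
28 ÷ 2 = 14 remainder 0
14 ÷ 2 = 7 remainder 0
7 ÷ 2 = 3 remainder 1
3 ÷ 2 = 1 remainder 1
1 ÷ 2 = 0 remainder 1
Reading remainders bottom to top: 11100100101



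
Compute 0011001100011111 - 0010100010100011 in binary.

Method 1 - Direct subtraction (column by column from the right: bit − bit − borrow-in; if negative, add 2 and borrow 1 from the next column):
borrow: 0001000111000000
        0011001100011111
-       0010100010100011
------------------------
        0000101001111100

Method 2 - Add two's complement:
Two's complement of 0010100010100011: invert → 1101011101011100, add 1 → 1101011101011101
  0011001100011111
+ 1101011101011101
------------------
 10000101001111100  (end carry out of the top bit = 1)
Discarding the end carry: 0000101001111100
Decimal check:
  0011001100011111 = 8192 + 4096 + 512 + 256 + 16 + 8 + 4 + 2 + 1 = 13087
  0010100010100011 = 8192 + 2048 + 128 + 32 + 2 + 1 = 10403
  13087 - 10403 = 2684, and 0000101001111100 = 2048 + 512 + 64 + 32 + 16 + 8 + 4 = 2684 ✓



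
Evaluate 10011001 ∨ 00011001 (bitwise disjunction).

OR: 1 when either bit is 1
  10011001
| 00011001
----------
  10011001
Decimal: 153 | 25 = 153



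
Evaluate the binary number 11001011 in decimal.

Sum of powers of 2 for each 1-bit:
2^0 + 2^1 + 2^3 + 2^6 + 2^7
= 1 + 2 + 8 + 64 + 128
= 203



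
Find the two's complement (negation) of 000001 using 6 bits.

Original: 000001
Step 1 - Invert all bits: 111110
Step 2 - Add 1: 111111
Verification: 000001 + 111111 = 1000000; discarding the end carry (carry out of the top bit) leaves the 6-bit value 000000, as required for x + (-x)



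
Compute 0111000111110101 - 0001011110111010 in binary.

Method 1 - Direct subtraction (column by column from the right: bit − bit − borrow-in; if negative, add 2 and borrow 1 from the next column):
borrow: 0011110001110100
        0111000111110101
-       0001011110111010
------------------------
        0101101000111011

Method 2 - Add two's complement:
Two's complement of 0001011110111010: invert → 1110100001000101, add 1 → 1110100001000110
  0111000111110101
+ 1110100001000110
------------------
 10101101000111011  (end carry out of the top bit = 1)
Discarding the end carry: 0101101000111011
Decimal check:
  0111000111110101 = 16384 + 8192 + 4096 + 256 + 128 + 64 + 32 + 16 + 4 + 1 = 29173
  0001011110111010 = 4096 + 1024 + 512 + 256 + 128 + 32 + 16 + 8 + 2 = 6074
  29173 - 6074 = 23099, and 0101101000111011 = 16384 + 4096 + 2048 + 512 + 32 + 16 + 8 + 2 + 1 = 23099 ✓



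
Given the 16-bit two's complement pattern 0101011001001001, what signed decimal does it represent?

Binary: 0101011001001001
Sign bit: 0 (non-negative)
Read directly as an unsigned value:
0101011001001001 = 16384 + 4096 + 1024 + 512 + 64 + 8 + 1 = 22089
Value: 22089



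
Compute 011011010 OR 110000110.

OR: 1 when either bit is 1
  011011010
| 110000110
-----------
  111011110
Decimal: 218 | 390 = 478



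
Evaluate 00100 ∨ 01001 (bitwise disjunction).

OR: 1 when either bit is 1
  00100
| 01001
-------
  01101
Decimal: 4 | 9 = 13



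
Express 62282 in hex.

Using repeated division by 16 (digits 10–15 are A–F):
62282 ÷ 16 = 3892 remainder 10 (A)
3892 ÷ 16 = 243 remainder 4
243 ÷ 16 = 15 remainder 3
15 ÷ 16 = 0 remainder 15 (F)
Reading remainders bottom to top: F34A



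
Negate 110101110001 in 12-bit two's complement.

Original (sign bit 1, negative): 110101110001
Step 1 - Invert all bits: 001010001110
Step 2 - Add 1: 001010001111
Verification: 110101110001 + 001010001111 = 1000000000000; discarding the end carry (carry out of the top bit) leaves the 12-bit value 000000000000, as required for x + (-x)



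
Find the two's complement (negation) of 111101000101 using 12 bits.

Original (sign bit 1, negative): 111101000101
Step 1 - Invert all bits: 000010111010
Step 2 - Add 1: 000010111011
Verification: 111101000101 + 000010111011 = 1000000000000; discarding the end carry (carry out of the top bit) leaves the 12-bit value 000000000000, as required for x + (-x)



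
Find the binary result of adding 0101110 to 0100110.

Add column by column from the right: bit + bit + carry-in; write the sum mod 2, carry 1 when the sum is 2 or 3.
carry:  1011100
        0101110
+       0100110
---------------
       01010100
(the carry out of the leftmost column, 0, becomes the leading bit)
Decimal check:
  0101110 = 32 + 8 + 4 + 2 = 46
  0100110 = 32 + 4 + 2 = 38
  46 + 38 = 84, and 01010100 = 64 + 16 + 4 = 84 ✓



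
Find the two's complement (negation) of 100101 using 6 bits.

Original (sign bit 1, negative): 100101
Step 1 - Invert all bits: 011010
Step 2 - Add 1: 011011
Verification: 100101 + 011011 = 1000000; discarding the end carry (carry out of the top bit) leaves the 6-bit value 000000, as required for x + (-x)



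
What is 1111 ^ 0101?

XOR: 1 when bits differ
  1111
^ 0101
------
  1010
Decimal: 15 ^ 5 = 10



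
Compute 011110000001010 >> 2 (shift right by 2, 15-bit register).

Original: 011110000001010 (decimal 15370)
Shift right by 2 positions
Drop the 2 low bits; fill with zeros on the left
Result: 000111100000010 (decimal 3842)
Equivalent: 15370 >> 2 = 15370 ÷ 2^2 = 3842



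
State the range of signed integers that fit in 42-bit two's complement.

For 42-bit two's complement:
Minimum: -2^41 = -2199023255552
Maximum: 2^41 - 1 = 2199023255551



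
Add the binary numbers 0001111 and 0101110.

Add column by column from the right: bit + bit + carry-in; write the sum mod 2, carry 1 when the sum is 2 or 3.
carry:  0011100
        0001111
+       0101110
---------------
       00111101
(the carry out of the leftmost column, 0, becomes the leading bit)
Decimal check:
  0001111 = 8 + 4 + 2 + 1 = 15
  0101110 = 32 + 8 + 4 + 2 = 46
  15 + 46 = 61, and 00111101 = 32 + 16 + 8 + 4 + 1 = 61 ✓



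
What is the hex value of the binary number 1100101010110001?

Group into 4-bit nibbles from right:
  1100 = C
  1010 = A
  1011 = B
  0001 = 1
Result: CAB1



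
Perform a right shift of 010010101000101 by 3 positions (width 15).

Original: 010010101000101 (decimal 9541)
Shift right by 3 positions
Drop the 3 low bits; fill with zeros on the left
Result: 000010010101000 (decimal 1192)
Equivalent: 9541 >> 3 = 9541 ÷ 2^3 = 1192



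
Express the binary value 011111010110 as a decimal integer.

Sum of powers of 2 for each 1-bit:
2^1 + 2^2 + 2^4 + 2^6 + 2^7 + 2^8 + 2^9 + 2^10
= 2 + 4 + 16 + 64 + 128 + 256 + 512 + 1024
= 2006



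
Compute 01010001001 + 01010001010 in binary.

Add column by column from the right: bit + bit + carry-in; write the sum mod 2, carry 1 when the sum is 2 or 3.
carry:  10100010000
        01010001001
+       01010001010
-------------------
       010100010011
(the carry out of the leftmost column, 0, becomes the leading bit)
Decimal check:
  01010001001 = 512 + 128 + 8 + 1 = 649
  01010001010 = 512 + 128 + 8 + 2 = 650
  649 + 650 = 1299, and 010100010011 = 1024 + 256 + 16 + 2 + 1 = 1299 ✓



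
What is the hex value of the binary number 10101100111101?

Group into 4-bit nibbles from right:
  0010 = 2
  1011 = B
  0011 = 3
  1101 = D
Result: 2B3D



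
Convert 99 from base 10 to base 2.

Using repeated division by 2:
99 ÷ 2 = 49 remainder 1
49 ÷ 2 = 24 remainder 1
24 ÷ 2 = 12 remainder 0
12 ÷ 2 = 6 remainder 0
6 ÷ 2 = 3 remainder 0
3 ÷ 2 = 1 remainder 1
1 ÷ 2 = 0 remainder 1
Reading remainders bottom to top: 1100011



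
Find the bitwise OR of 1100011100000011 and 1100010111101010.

OR: 1 when either bit is 1
  1100011100000011
| 1100010111101010
------------------
  1100011111101011
Decimal: 50947 | 50666 = 51179



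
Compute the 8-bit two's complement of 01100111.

Original: 01100111
Step 1 - Invert all bits: 10011000
Step 2 - Add 1: 10011001
Verification: 01100111 + 10011001 = 100000000; discarding the end carry (carry out of the top bit) leaves the 8-bit value 00000000, as required for x + (-x)



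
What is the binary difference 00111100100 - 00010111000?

Method 1 - Direct subtraction (column by column from the right: bit − bit − borrow-in; if negative, add 2 and borrow 1 from the next column):
borrow: 00001110000
        00111100100
-       00010111000
-------------------
        00100101100

Method 2 - Add two's complement:
Two's complement of 00010111000: invert → 11101000111, add 1 → 11101001000
  00111100100
+ 11101001000
-------------
 100100101100  (end carry out of the top bit = 1)
Discarding the end carry: 00100101100
Decimal check:
  00111100100 = 256 + 128 + 64 + 32 + 4 = 484
  00010111000 = 128 + 32 + 16 + 8 = 184
  484 - 184 = 300, and 00100101100 = 256 + 32 + 8 + 4 = 300 ✓



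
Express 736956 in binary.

Using repeated division by 2:
736956 ÷ 2 = 368478 remainder 0
368478 ÷ 2 = 184239 remainder 0
184239 ÷ 2 = 92119 remainder 1
92119 ÷ 2 = 46059 remainder 1
46059 ÷ 2 = 23029 remainder 1
23029 ÷ 2 = 11514 remainder 1
11514 ÷ 2 = 5757 remainder 0
5757 ÷ 2 = 2878 remainder 1
2878 ÷ 2 = 1439 remainder 0
1439 ÷ 2 = 719 remainder 1
719 ÷ 2 = 359 remainder 1
359 ÷ 2 = 179 remainder 1
179 ÷ 2 = 89 remainder 1
89 ÷ 2 = 44 remainder 1
44 ÷ 2 = 22 remainder 0
22 ÷ 2 = 11 remainder 0
11 ÷ 2 = 5 remainder 1
5 ÷ 2 = 2 remainder 1
2 ÷ 2 = 1 remainder 0
1 ÷ 2 = 0 remainder 1
Reading remainders bottom to top: 10110011111010111100



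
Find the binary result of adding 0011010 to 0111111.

Add column by column from the right: bit + bit + carry-in; write the sum mod 2, carry 1 when the sum is 2 or 3.
carry:  1111100
        0011010
+       0111111
---------------
       01011001
(the carry out of the leftmost column, 0, becomes the leading bit)
Decimal check:
  0011010 = 16 + 8 + 2 = 26
  0111111 = 32 + 16 + 8 + 4 + 2 + 1 = 63
  26 + 63 = 89, and 01011001 = 64 + 16 + 8 + 1 = 89 ✓



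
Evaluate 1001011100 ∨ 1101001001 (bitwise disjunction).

OR: 1 when either bit is 1
  1001011100
| 1101001001
------------
  1101011101
Decimal: 604 | 841 = 861



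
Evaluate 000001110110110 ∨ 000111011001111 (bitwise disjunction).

OR: 1 when either bit is 1
  000001110110110
| 000111011001111
-----------------
  000111111111111
Decimal: 950 | 3791 = 4095



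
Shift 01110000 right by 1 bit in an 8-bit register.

Original: 01110000 (decimal 112)
Shift right by 1 position
Drop the 1 low bit; fill with zero on the left
Result: 00111000 (decimal 56)
Equivalent: 112 >> 1 = 112 ÷ 2^1 = 56



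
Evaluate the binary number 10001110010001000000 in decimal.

Sum of powers of 2 for each 1-bit:
2^6 + 2^10 + 2^13 + 2^14 + 2^15 + 2^19
= 64 + 1024 + 8192 + 16384 + 32768 + 524288
= 582720



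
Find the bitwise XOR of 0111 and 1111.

XOR: 1 when bits differ
  0111
^ 1111
------
  1000
Decimal: 7 ^ 15 = 8



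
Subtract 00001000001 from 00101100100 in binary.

Method 1 - Direct subtraction (column by column from the right: bit − bit − borrow-in; if negative, add 2 and borrow 1 from the next column):
borrow: 00000000110
        00101100100
-       00001000001
-------------------
        00100100011

Method 2 - Add two's complement:
Two's complement of 00001000001: invert → 11110111110, add 1 → 11110111111
  00101100100
+ 11110111111
-------------
 100100100011  (end carry out of the top bit = 1)
Discarding the end carry: 00100100011
Decimal check:
  00101100100 = 256 + 64 + 32 + 4 = 356
  00001000001 = 64 + 1 = 65
  356 - 65 = 291, and 00100100011 = 256 + 32 + 2 + 1 = 291 ✓



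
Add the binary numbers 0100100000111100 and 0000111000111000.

Add column by column from the right: bit + bit + carry-in; write the sum mod 2, carry 1 when the sum is 2 or 3.
carry:  0001000001110000
        0100100000111100
+       0000111000111000
------------------------
       00101011001110100
(the carry out of the leftmost column, 0, becomes the leading bit)
Decimal check:
  0100100000111100 = 16384 + 2048 + 32 + 16 + 8 + 4 = 18492
  0000111000111000 = 2048 + 1024 + 512 + 32 + 16 + 8 = 3640
  18492 + 3640 = 22132, and 00101011001110100 = 16384 + 4096 + 1024 + 512 + 64 + 32 + 16 + 4 = 22132 ✓



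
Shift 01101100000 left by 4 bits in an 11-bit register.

Original: 01101100000 (decimal 864)
Shift left by 4 positions
Append 4 zeros on the right and drop the 4 high bits that overflow the 11-bit width
Result: 11000000000 (decimal 1536)
Equivalent: 864 << 4 = 864 × 2^4 = 13824, truncated to 11 bits = 1536



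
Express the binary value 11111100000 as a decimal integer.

Sum of powers of 2 for each 1-bit:
2^5 + 2^6 + 2^7 + 2^8 + 2^9 + 2^10
= 32 + 64 + 128 + 256 + 512 + 1024
= 2016



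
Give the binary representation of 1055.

Using repeated division by 2:
1055 ÷ 2 = 527 remainder 1
527 ÷ 2 = 263 remainder 1
263 ÷ 2 = 131 remainder 1
131 ÷ 2 = 65 remainder 1
65 ÷ 2 = 32 remainder 1
32 ÷ 2 = 16 remainder 0
16 ÷ 2 = 8 remainder 0
8 ÷ 2 = 4 remainder 0
4 ÷ 2 = 2 remainder 0
2 ÷ 2 = 1 remainder 0
1 ÷ 2 = 0 remainder 1
Reading remainders bottom to top: 10000011111



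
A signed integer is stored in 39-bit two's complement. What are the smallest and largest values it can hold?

For 39-bit two's complement:
Minimum: -2^38 = -274877906944
Maximum: 2^38 - 1 = 274877906943



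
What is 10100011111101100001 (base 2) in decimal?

Sum of powers of 2 for each 1-bit:
2^0 + 2^5 + 2^6 + 2^8 + 2^9 + 2^10 + 2^11 + 2^12 + 2^13 + 2^17 + 2^19
= 1 + 32 + 64 + 256 + 512 + 1024 + 2048 + 4096 + 8192 + 131072 + 524288
= 671585



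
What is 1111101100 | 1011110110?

OR: 1 when either bit is 1
  1111101100
| 1011110110
------------
  1111111110
Decimal: 1004 | 758 = 1022



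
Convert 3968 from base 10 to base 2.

Using repeated division by 2:
3968 ÷ 2 = 1984 remainder 0
1984 ÷ 2 = 992 remainder 0
992 ÷ 2 = 496 remainder 0
496 ÷ 2 = 248 remainder 0
248 ÷ 2 = 124 remainder 0
124 ÷ 2 = 62 remainder 0
62 ÷ 2 = 31 remainder 0
31 ÷ 2 = 15 remainder 1
15 ÷ 2 = 7 remainder 1
7 ÷ 2 = 3 remainder 1
3 ÷ 2 = 1 remainder 1
1 ÷ 2 = 0 remainder 1
Reading remainders bottom to top: 111110000000



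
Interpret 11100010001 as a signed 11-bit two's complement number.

Binary: 11100010001
Sign bit: 1 (negative)
Invert: 00011101110
Add 1:  00011101111
Magnitude: 00011101111 = 128 + 64 + 32 + 8 + 4 + 2 + 1 = 239
Value: -239



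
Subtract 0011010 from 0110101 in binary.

Method 1 - Direct subtraction (column by column from the right: bit − bit − borrow-in; if negative, add 2 and borrow 1 from the next column):
borrow: 0110100
        0110101
-       0011010
---------------
        0011011

Method 2 - Add two's complement:
Two's complement of 0011010: invert → 1100101, add 1 → 1100110
  0110101
+ 1100110
---------
 10011011  (end carry out of the top bit = 1)
Discarding the end carry: 0011011
Decimal check:
  0110101 = 32 + 16 + 4 + 1 = 53
  0011010 = 16 + 8 + 2 = 26
  53 - 26 = 27, and 0011011 = 16 + 8 + 2 + 1 = 27 ✓



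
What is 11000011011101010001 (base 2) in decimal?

Sum of powers of 2 for each 1-bit:
2^0 + 2^4 + 2^6 + 2^8 + 2^9 + 2^10 + 2^12 + 2^13 + 2^18 + 2^19
= 1 + 16 + 64 + 256 + 512 + 1024 + 4096 + 8192 + 262144 + 524288
= 800593



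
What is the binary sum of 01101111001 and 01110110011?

Add column by column from the right: bit + bit + carry-in; write the sum mod 2, carry 1 when the sum is 2 or 3.
carry:  11111100110
        01101111001
+       01110110011
-------------------
       011100101100
(the carry out of the leftmost column, 0, becomes the leading bit)
Decimal check:
  01101111001 = 512 + 256 + 64 + 32 + 16 + 8 + 1 = 889
  01110110011 = 512 + 256 + 128 + 32 + 16 + 2 + 1 = 947
  889 + 947 = 1836, and 011100101100 = 1024 + 512 + 256 + 32 + 8 + 4 = 1836 ✓



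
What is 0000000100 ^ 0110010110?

XOR: 1 when bits differ
  0000000100
^ 0110010110
------------
  0110010010
Decimal: 4 ^ 406 = 402



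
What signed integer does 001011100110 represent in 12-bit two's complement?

Binary: 001011100110
Sign bit: 0 (non-negative)
Read directly as an unsigned value:
001011100110 = 512 + 128 + 64 + 32 + 4 + 2 = 742
Value: 742



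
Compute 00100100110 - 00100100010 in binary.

Method 1 - Direct subtraction (column by column from the right: bit − bit − borrow-in; if negative, add 2 and borrow 1 from the next column):
borrow: 00000000000
        00100100110
-       00100100010
-------------------
        00000000100

Method 2 - Add two's complement:
Two's complement of 00100100010: invert → 11011011101, add 1 → 11011011110
  00100100110
+ 11011011110
-------------
 100000000100  (end carry out of the top bit = 1)
Discarding the end carry: 00000000100
Decimal check:
  00100100110 = 256 + 32 + 4 + 2 = 294
  00100100010 = 256 + 32 + 2 = 290
  294 - 290 = 4, and 00000000100 = 4 ✓



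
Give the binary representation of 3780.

Using repeated division by 2:
3780 ÷ 2 = 1890 remainder 0
1890 ÷ 2 = 945 remainder 0
945 ÷ 2 = 472 remainder 1
472 ÷ 2 = 236 remainder 0
236 ÷ 2 = 118 remainder 0
118 ÷ 2 = 59 remainder 0
59 ÷ 2 = 29 remainder 1
29 ÷ 2 = 14 remainder 1
14 ÷ 2 = 7 remainder 0
7 ÷ 2 = 3 remainder 1
3 ÷ 2 = 1 remainder 1
1 ÷ 2 = 0 remainder 1
Reading remainders bottom to top: 111011000100



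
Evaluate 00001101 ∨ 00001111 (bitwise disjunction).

OR: 1 when either bit is 1
  00001101
| 00001111
----------
  00001111
Decimal: 13 | 15 = 15



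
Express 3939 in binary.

Using repeated division by 2:
3939 ÷ 2 = 1969 remainder 1
1969 ÷ 2 = 984 remainder 1
984 ÷ 2 = 492 remainder 0
492 ÷ 2 = 246 remainder 0
246 ÷ 2 = 123 remainder 0
123 ÷ 2 = 61 remainder 1
61 ÷ 2 = 30 remainder 1
30 ÷ 2 = 15 remainder 0
15 ÷ 2 = 7 remainder 1
7 ÷ 2 = 3 remainder 1
3 ÷ 2 = 1 remainder 1
1 ÷ 2 = 0 remainder 1
Reading remainders bottom to top: 111101100011



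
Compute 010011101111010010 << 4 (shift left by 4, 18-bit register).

Original: 010011101111010010 (decimal 80850)
Shift left by 4 positions
Append 4 zeros on the right and drop the 4 high bits that overflow the 18-bit width
Result: 111011110100100000 (decimal 245024)
Equivalent: 80850 << 4 = 80850 × 2^4 = 1293600, truncated to 18 bits = 245024



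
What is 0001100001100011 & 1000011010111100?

AND: 1 only when both bits are 1
  0001100001100011
& 1000011010111100
------------------
  0000000000100000
Decimal: 6243 & 34492 = 32



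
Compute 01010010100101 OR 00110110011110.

OR: 1 when either bit is 1
  01010010100101
| 00110110011110
----------------
  01110110111111
Decimal: 5285 | 3486 = 7615



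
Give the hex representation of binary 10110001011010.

Group into 4-bit nibbles from right:
  0010 = 2
  1100 = C
  0101 = 5
  1010 = A
Result: 2C5A



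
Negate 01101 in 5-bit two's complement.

Original: 01101
Step 1 - Invert all bits: 10010
Step 2 - Add 1: 10011
Verification: 01101 + 10011 = 100000; discarding the end carry (carry out of the top bit) leaves the 5-bit value 00000, as required for x + (-x)



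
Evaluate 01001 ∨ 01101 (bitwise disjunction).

OR: 1 when either bit is 1
  01001
| 01101
-------
  01101
Decimal: 9 | 13 = 13



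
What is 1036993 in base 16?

Using repeated division by 16 (digits 10–15 are A–F):
1036993 ÷ 16 = 64812 remainder 1
64812 ÷ 16 = 4050 remainder 12 (C)
4050 ÷ 16 = 253 remainder 2
253 ÷ 16 = 15 remainder 13 (D)
15 ÷ 16 = 0 remainder 15 (F)
Reading remainders bottom to top: FD2C1



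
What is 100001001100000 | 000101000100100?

OR: 1 when either bit is 1
  100001001100000
| 000101000100100
-----------------
  100101001100100
Decimal: 16992 | 2596 = 19044



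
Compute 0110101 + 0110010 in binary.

Add column by column from the right: bit + bit + carry-in; write the sum mod 2, carry 1 when the sum is 2 or 3.
carry:  1100000
        0110101
+       0110010
---------------
       01100111
(the carry out of the leftmost column, 0, becomes the leading bit)
Decimal check:
  0110101 = 32 + 16 + 4 + 1 = 53
  0110010 = 32 + 16 + 2 = 50
  53 + 50 = 103, and 01100111 = 64 + 32 + 4 + 2 + 1 = 103 ✓



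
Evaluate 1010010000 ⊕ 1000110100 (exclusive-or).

XOR: 1 when bits differ
  1010010000
^ 1000110100
------------
  0010100100
Decimal: 656 ^ 564 = 164



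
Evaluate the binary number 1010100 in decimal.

Sum of powers of 2 for each 1-bit:
2^2 + 2^4 + 2^6
= 4 + 16 + 64
= 84



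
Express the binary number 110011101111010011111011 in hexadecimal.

Group into 4-bit nibbles from right:
  1100 = C
  1110 = E
  1111 = F
  0100 = 4
  1111 = F
  1011 = B
Result: CEF4FB



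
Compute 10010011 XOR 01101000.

XOR: 1 when bits differ
  10010011
^ 01101000
----------
  11111011
Decimal: 147 ^ 104 = 251



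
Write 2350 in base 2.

Using repeated division by 2:
2350 ÷ 2 = 1175 remainder 0
1175 ÷ 2 = 587 remainder 1
587 ÷ 2 = 293 remainder 1
293 ÷ 2 = 146 remainder 1
146 ÷ 2 = 73 remainder 0
73 ÷ 2 = 36 remainder 1
36 ÷ 2 = 18 remainder 0
18 ÷ 2 = 9 remainder 0
9 ÷ 2 = 4 remainder 1
4 ÷ 2 = 2 remainder 0
2 ÷ 2 = 1 remainder 0
1 ÷ 2 = 0 remainder 1
Reading remainders bottom to top: 100100101110



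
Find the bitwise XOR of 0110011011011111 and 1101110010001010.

XOR: 1 when bits differ
  0110011011011111
^ 1101110010001010
------------------
  1011101001010101
Decimal: 26335 ^ 56458 = 47701



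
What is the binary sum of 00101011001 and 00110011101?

Add column by column from the right: bit + bit + carry-in; write the sum mod 2, carry 1 when the sum is 2 or 3.
carry:  01000110010
        00101011001
+       00110011101
-------------------
       001011110110
(the carry out of the leftmost column, 0, becomes the leading bit)
Decimal check:
  00101011001 = 256 + 64 + 16 + 8 + 1 = 345
  00110011101 = 256 + 128 + 16 + 8 + 4 + 1 = 413
  345 + 413 = 758, and 001011110110 = 512 + 128 + 64 + 32 + 16 + 4 + 2 = 758 ✓



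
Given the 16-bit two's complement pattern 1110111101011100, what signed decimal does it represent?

Binary: 1110111101011100
Sign bit: 1 (negative)
Invert: 0001000010100011
Add 1:  0001000010100100
Magnitude: 0001000010100100 = 4096 + 128 + 32 + 4 = 4260
Value: -4260



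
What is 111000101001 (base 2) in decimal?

Sum of powers of 2 for each 1-bit:
2^0 + 2^3 + 2^5 + 2^9 + 2^10 + 2^11
= 1 + 8 + 32 + 512 + 1024 + 2048
= 3625



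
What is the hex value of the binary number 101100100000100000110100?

Group into 4-bit nibbles from right:
  1011 = B
  0010 = 2
  0000 = 0
  1000 = 8
  0011 = 3
  0100 = 4
Result: B20834



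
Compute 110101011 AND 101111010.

AND: 1 only when both bits are 1
  110101011
& 101111010
-----------
  100101010
Decimal: 427 & 378 = 298

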